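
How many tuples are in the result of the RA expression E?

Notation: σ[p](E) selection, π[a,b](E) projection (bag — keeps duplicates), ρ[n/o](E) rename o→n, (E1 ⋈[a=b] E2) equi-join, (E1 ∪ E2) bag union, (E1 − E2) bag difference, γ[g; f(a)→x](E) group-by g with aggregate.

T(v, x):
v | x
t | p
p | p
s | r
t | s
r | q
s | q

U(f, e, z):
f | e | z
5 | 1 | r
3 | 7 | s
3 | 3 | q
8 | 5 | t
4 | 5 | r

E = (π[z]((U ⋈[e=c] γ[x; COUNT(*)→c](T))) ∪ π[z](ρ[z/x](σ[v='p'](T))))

Subexpression sizes:
  U → 5
  T → 6
  γ[x; COUNT(*)→c](T) → 4
  (U ⋈[e=c] γ[x; COUNT(*)→c](T)) → 2
  π[z]((U ⋈[e=c] γ[x; COUNT(*)→c](T))) → 2
  T → 6
  σ[v='p'](T) → 1
  ρ[z/x](σ[v='p'](T)) → 1
  π[z](ρ[z/x](σ[v='p'](T))) → 1
  (π[z]((U ⋈[e=c] γ[x; COUNT(*)→c](T))) ∪ π[z](ρ[z/x](σ[v='p'](T)))) → 3

|E| = 3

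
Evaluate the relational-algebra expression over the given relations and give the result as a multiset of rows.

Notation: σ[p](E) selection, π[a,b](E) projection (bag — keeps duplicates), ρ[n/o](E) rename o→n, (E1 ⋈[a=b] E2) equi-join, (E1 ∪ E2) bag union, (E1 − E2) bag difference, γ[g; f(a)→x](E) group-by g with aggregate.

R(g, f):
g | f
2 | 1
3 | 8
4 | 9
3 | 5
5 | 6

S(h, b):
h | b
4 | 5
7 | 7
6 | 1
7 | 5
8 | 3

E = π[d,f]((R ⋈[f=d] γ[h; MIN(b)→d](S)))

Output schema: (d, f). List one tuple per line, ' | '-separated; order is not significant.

Subexpression sizes:
  R → 5
  S → 5
  γ[h; MIN(b)→d](S) → 4
  (R ⋈[f=d] γ[h; MIN(b)→d](S)) → 3
  π[d,f]((R ⋈[f=d] γ[h; MIN(b)→d](S))) → 3

== RESULT ==
d | f
1 | 1
5 | 5
5 | 5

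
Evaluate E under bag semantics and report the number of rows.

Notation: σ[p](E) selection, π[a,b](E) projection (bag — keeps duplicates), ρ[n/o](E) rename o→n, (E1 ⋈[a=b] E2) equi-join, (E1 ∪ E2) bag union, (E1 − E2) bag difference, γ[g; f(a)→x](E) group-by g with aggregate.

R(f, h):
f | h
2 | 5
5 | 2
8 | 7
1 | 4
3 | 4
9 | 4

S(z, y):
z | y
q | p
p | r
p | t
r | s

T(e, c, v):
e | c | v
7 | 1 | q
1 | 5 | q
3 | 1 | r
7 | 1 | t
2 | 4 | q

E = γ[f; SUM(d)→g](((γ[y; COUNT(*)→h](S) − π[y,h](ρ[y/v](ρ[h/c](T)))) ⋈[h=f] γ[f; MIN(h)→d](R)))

Subexpression sizes:
  S → 4
  γ[y; COUNT(*)→h](S) → 4
  T → 5
  ρ[h/c](T) → 5
  ρ[y/v](ρ[h/c](T)) → 5
  π[y,h](ρ[y/v](ρ[h/c](T))) → 5
  (γ[y; COUNT(*)→h](S) − π[y,h](ρ[y/v](ρ[h/c](T)))) → 2
  R → 6
  γ[f; MIN(h)→d](R) → 6
  ((γ[y; COUNT(*)→h](S) − π[y,h](ρ[y/v](ρ[h/c](T)))) ⋈[h=f] γ[f; MIN(h)→d](R)) → 2
  γ[f; SUM(d)→g](((γ[y; COUNT(*)→h](S) − π[y,h](ρ[y/v](ρ[h/c](T)))) ⋈[h=f] γ[f; MIN(h)→d](R))) → 1

|E| = 1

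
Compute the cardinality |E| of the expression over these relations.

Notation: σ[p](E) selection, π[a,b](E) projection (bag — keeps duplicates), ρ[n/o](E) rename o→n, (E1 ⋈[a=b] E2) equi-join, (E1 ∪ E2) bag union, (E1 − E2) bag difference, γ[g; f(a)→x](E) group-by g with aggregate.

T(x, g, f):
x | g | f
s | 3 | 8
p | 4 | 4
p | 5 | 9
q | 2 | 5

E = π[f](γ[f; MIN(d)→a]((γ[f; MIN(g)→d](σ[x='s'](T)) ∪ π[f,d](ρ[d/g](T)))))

Row counts bottom-up:
  T → 4
  σ[x='s'](T) → 1
  γ[f; MIN(g)→d](σ[x='s'](T)) → 1
  T → 4
  ρ[d/g](T) → 4
  π[f,d](ρ[d/g](T)) → 4
  (γ[f; MIN(g)→d](σ[x='s'](T)) ∪ π[f,d](ρ[d/g](T))) → 5
  γ[f; MIN(d)→a]((γ[f; MIN(g)→d](σ[x='s'](T)) ∪ π[f,d](ρ[d/g](T)))) → 4
  π[f](γ[f; MIN(d)→a]((γ[f; MIN(g)→d](σ[x='s'](T)) ∪ π[f,d](ρ[d/g](T))))) → 4

|E| = 4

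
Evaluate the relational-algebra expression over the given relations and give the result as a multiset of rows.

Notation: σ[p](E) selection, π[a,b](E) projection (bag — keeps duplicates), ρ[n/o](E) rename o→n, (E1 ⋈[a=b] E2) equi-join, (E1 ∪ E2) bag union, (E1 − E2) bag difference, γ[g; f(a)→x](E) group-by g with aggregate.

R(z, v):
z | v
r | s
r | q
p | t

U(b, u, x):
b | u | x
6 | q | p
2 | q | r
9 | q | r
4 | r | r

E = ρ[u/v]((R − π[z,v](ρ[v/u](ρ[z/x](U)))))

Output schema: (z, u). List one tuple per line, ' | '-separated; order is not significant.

Per-node cardinality:
  R → 3
  U → 4
  ρ[z/x](U) → 4
  ρ[v/u](ρ[z/x](U)) → 4
  π[z,v](ρ[v/u](ρ[z/x](U))) → 4
  (R − π[z,v](ρ[v/u](ρ[z/x](U)))) → 2
  ρ[u/v]((R − π[z,v](ρ[v/u](ρ[z/x](U))))) → 2

== RESULT ==
z | u
p | t
r | s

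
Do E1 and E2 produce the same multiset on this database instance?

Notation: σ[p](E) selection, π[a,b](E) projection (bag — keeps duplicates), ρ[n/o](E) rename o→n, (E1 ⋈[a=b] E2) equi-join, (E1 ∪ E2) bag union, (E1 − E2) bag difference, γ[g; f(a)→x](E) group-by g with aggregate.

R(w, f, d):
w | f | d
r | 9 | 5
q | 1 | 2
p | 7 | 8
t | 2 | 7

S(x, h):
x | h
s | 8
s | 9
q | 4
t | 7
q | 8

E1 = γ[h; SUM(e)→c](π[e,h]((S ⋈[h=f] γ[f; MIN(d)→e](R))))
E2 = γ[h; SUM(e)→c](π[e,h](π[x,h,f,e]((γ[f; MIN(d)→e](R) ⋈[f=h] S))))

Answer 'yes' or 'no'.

E1 stepwise |·|:
  S → 5
  R → 4
  γ[f; MIN(d)→e](R) → 4
  (S ⋈[h=f] γ[f; MIN(d)→e](R)) → 2
  π[e,h]((S ⋈[h=f] γ[f; MIN(d)→e](R))) → 2
  γ[h; SUM(e)→c](π[e,h]((S ⋈[h=f] γ[f; MIN(d)→e](R)))) → 2
E2 stepwise |·|:
  R → 4
  γ[f; MIN(d)→e](R) → 4
  S → 5
  (γ[f; MIN(d)→e](R) ⋈[f=h] S) → 2
  π[x,h,f,e]((γ[f; MIN(d)→e](R) ⋈[f=h] S)) → 2
  π[e,h](π[x,h,f,e]((γ[f; MIN(d)→e](R) ⋈[f=h] S))) → 2
  γ[h; SUM(e)→c](π[e,h](π[x,h,f,e]((γ[f; MIN(d)→e](R) ⋈[f=h] S)))) → 2

E1 and E2 produce the same multiset:
h | c
7 | 8
9 | 5

yes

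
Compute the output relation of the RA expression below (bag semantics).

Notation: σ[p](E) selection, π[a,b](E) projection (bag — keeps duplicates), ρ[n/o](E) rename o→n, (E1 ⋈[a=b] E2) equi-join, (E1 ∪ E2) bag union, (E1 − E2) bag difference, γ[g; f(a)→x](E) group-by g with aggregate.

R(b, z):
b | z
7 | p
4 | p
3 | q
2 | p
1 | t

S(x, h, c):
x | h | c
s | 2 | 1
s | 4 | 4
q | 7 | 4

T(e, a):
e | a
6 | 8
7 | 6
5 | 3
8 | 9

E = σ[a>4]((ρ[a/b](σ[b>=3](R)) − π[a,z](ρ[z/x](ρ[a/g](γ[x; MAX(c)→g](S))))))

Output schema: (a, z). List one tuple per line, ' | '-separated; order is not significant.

Per-node cardinality:
  R → 5
  σ[b>=3](R) → 3
  ρ[a/b](σ[b>=3](R)) → 3
  S → 3
  γ[x; MAX(c)→g](S) → 2
  ρ[a/g](γ[x; MAX(c)→g](S)) → 2
  ρ[z/x](ρ[a/g](γ[x; MAX(c)→g](S))) → 2
  π[a,z](ρ[z/x](ρ[a/g](γ[x; MAX(c)→g](S)))) → 2
  (ρ[a/b](σ[b>=3](R)) − π[a,z](ρ[z/x](ρ[a/g](γ[x; MAX(c)→g](S))))) → 3
  σ[a>4]((ρ[a/b](σ[b>=3](R)) − π[a,z](ρ[z/x](ρ[a/g](γ[x; MAX(c)→g](S)))))) → 1

== RESULT ==
a | z
7 | p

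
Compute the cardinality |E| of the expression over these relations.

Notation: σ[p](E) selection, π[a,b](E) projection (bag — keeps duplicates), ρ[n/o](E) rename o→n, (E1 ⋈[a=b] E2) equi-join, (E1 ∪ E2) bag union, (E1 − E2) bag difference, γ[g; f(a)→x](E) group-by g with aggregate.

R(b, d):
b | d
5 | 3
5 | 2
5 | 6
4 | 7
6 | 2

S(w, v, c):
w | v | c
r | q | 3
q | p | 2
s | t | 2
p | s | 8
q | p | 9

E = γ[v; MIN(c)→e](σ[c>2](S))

Per-node cardinality:
  S → 5
  σ[c>2](S) → 3
  γ[v; MIN(c)→e](σ[c>2](S)) → 3

|E| = 3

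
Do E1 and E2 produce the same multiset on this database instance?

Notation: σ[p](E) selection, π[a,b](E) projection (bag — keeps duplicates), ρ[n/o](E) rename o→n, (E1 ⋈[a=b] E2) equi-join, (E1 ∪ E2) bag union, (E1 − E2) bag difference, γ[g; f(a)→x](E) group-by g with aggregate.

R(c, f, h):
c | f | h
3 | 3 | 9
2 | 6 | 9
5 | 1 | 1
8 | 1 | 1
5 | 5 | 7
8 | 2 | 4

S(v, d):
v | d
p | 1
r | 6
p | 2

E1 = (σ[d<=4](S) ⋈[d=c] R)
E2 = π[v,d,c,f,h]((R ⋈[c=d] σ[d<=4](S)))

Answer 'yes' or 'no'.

E1 subexpression sizes:
  S → 3
  σ[d<=4](S) → 2
  R → 6
  (σ[d<=4](S) ⋈[d=c] R) → 1
E2 subexpression sizes:
  R → 6
  S → 3
  σ[d<=4](S) → 2
  (R ⋈[c=d] σ[d<=4](S)) → 1
  π[v,d,c,f,h]((R ⋈[c=d] σ[d<=4](S))) → 1

E1 and E2 produce the same multiset:
v | d | c | f | h
p | 2 | 2 | 6 | 9

yes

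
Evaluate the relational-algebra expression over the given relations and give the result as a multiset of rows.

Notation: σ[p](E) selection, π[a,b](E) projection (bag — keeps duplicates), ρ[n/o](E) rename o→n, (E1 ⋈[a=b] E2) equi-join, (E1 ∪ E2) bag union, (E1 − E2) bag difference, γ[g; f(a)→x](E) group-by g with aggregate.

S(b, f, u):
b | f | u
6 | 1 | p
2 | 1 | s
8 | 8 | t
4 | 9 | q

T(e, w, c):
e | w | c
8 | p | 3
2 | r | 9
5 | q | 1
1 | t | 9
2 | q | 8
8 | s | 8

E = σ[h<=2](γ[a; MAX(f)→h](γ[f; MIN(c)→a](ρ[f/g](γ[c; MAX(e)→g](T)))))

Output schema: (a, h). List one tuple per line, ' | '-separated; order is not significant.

Per-node cardinality:
  T → 6
  γ[c; MAX(e)→g](T) → 4
  ρ[f/g](γ[c; MAX(e)→g](T)) → 4
  γ[f; MIN(c)→a](ρ[f/g](γ[c; MAX(e)→g](T))) → 3
  γ[a; MAX(f)→h](γ[f; MIN(c)→a](ρ[f/g](γ[c; MAX(e)→g](T)))) → 3
  σ[h<=2](γ[a; MAX(f)→h](γ[f; MIN(c)→a](ρ[f/g](γ[c; MAX(e)→g](T))))) → 1

== RESULT ==
a | h
9 | 2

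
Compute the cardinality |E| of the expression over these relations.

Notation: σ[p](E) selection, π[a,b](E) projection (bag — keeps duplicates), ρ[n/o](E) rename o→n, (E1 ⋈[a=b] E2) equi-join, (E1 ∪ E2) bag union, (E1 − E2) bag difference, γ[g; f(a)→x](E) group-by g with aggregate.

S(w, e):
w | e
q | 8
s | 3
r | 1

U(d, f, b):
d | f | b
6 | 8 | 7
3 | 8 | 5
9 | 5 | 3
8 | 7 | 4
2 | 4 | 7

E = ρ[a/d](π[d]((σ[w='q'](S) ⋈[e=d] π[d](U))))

Row counts bottom-up:
  S → 3
  σ[w='q'](S) → 1
  U → 5
  π[d](U) → 5
  (σ[w='q'](S) ⋈[e=d] π[d](U)) → 1
  π[d]((σ[w='q'](S) ⋈[e=d] π[d](U))) → 1
  ρ[a/d](π[d]((σ[w='q'](S) ⋈[e=d] π[d](U)))) → 1

|E| = 1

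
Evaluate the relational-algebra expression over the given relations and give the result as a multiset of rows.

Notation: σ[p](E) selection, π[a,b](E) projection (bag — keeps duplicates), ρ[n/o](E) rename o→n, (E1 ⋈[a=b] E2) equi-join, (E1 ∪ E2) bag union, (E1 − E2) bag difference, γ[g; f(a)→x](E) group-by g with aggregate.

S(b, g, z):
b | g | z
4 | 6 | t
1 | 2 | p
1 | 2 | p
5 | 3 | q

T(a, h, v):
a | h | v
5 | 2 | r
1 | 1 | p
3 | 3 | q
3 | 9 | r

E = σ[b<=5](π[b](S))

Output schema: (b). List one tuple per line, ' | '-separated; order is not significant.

Subexpression sizes:
  S → 4
  π[b](S) → 4
  σ[b<=5](π[b](S)) → 4

== RESULT ==
b
1
1
4
5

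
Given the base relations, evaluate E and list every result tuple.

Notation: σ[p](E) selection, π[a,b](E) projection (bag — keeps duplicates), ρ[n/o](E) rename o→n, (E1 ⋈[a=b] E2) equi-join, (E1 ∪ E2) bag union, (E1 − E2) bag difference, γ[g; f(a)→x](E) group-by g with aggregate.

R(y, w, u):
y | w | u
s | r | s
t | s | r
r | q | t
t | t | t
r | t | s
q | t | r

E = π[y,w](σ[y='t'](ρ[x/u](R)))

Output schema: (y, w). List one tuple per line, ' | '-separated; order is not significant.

Stepwise |·|:
  R → 6
  ρ[x/u](R) → 6
  σ[y='t'](ρ[x/u](R)) → 2
  π[y,w](σ[y='t'](ρ[x/u](R))) → 2

== RESULT ==
y | w
t | s
t | t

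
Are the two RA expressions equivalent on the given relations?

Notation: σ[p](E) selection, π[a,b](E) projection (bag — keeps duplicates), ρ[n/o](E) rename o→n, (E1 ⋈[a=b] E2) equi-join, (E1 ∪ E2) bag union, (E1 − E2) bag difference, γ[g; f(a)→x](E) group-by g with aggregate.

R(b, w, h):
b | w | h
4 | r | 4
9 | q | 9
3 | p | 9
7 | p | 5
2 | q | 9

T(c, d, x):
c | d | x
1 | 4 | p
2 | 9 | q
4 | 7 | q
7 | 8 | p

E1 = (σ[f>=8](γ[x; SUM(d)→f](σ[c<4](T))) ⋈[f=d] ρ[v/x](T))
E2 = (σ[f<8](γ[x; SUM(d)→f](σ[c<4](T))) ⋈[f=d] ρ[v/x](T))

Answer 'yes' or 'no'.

E1 per-node cardinality:
  T → 4
  σ[c<4](T) → 2
  γ[x; SUM(d)→f](σ[c<4](T)) → 2
  σ[f>=8](γ[x; SUM(d)→f](σ[c<4](T))) → 1
  T → 4
  ρ[v/x](T) → 4
  (σ[f>=8](γ[x; SUM(d)→f](σ[c<4](T))) ⋈[f=d] ρ[v/x](T)) → 1
E2 per-node cardinality:
  T → 4
  σ[c<4](T) → 2
  γ[x; SUM(d)→f](σ[c<4](T)) → 2
  σ[f<8](γ[x; SUM(d)→f](σ[c<4](T))) → 1
  T → 4
  ρ[v/x](T) → 4
  (σ[f<8](γ[x; SUM(d)→f](σ[c<4](T))) ⋈[f=d] ρ[v/x](T)) → 1

E1 result:
x | f | c | d | v
q | 9 | 2 | 9 | q
E2 result:
x | f | c | d | v
p | 4 | 1 | 4 | p
Witness: ('p', 4, 1, 4, 'p') appears 0× in E1 but 1× in E2.

no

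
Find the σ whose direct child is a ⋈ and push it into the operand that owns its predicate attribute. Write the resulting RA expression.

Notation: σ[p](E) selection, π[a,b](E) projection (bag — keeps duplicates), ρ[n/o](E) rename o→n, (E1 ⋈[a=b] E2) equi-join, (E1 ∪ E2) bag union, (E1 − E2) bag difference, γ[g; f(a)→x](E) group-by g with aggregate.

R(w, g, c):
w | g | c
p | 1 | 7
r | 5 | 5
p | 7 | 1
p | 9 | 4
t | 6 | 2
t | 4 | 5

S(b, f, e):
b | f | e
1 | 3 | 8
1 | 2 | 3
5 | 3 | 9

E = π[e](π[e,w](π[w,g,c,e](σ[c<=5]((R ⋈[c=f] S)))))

σ filters on c, owned by the left side.
E' = π[e](π[e,w](π[w,g,c,e]((σ[c<=5](R) ⋈[c=f] S))))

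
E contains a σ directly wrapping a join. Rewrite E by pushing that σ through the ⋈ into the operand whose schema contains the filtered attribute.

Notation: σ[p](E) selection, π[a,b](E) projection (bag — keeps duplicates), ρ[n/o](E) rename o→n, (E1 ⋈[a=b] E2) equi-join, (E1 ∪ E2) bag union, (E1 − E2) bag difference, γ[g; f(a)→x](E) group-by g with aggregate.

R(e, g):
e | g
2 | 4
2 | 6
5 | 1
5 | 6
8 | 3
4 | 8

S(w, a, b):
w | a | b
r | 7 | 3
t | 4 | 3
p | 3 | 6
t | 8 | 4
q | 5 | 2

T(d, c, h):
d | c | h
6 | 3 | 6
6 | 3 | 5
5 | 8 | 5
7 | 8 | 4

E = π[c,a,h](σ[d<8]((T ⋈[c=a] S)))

σ filters on d, owned by the left side.
E' = π[c,a,h]((σ[d<8](T) ⋈[c=a] S))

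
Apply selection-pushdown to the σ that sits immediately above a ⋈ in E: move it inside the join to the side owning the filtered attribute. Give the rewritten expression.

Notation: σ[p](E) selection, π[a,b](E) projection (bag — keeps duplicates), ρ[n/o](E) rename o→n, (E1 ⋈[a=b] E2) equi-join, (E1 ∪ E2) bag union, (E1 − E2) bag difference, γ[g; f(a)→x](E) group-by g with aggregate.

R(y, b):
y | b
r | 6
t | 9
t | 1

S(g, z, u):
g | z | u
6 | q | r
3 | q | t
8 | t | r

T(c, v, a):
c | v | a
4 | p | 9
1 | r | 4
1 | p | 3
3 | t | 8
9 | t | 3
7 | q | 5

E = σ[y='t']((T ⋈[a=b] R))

σ filters on y, owned by the right side.
E' = (T ⋈[a=b] σ[y='t'](R))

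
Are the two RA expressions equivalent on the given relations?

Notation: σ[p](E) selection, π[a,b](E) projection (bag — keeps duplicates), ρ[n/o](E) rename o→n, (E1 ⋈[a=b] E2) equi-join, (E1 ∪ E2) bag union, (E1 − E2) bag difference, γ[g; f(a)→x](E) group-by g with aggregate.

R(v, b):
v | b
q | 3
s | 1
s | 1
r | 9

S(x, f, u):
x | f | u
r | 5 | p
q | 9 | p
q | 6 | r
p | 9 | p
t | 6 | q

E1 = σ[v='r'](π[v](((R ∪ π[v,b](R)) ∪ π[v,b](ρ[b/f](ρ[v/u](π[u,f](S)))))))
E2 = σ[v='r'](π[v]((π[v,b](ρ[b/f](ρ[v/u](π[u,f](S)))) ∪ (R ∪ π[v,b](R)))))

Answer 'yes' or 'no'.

E1 subexpression sizes:
  R → 4
  R → 4
  π[v,b](R) → 4
  (R ∪ π[v,b](R)) → 8
  S → 5
  π[u,f](S) → 5
  ρ[v/u](π[u,f](S)) → 5
  ρ[b/f](ρ[v/u](π[u,f](S))) → 5
  π[v,b](ρ[b/f](ρ[v/u](π[u,f](S)))) → 5
  ((R ∪ π[v,b](R)) ∪ π[v,b](ρ[b/f](ρ[v/u](π[u,f](S))))) → 13
  π[v](((R ∪ π[v,b](R)) ∪ π[v,b](ρ[b/f](ρ[v/u](π[u,f](S)))))) → 13
  σ[v='r'](π[v](((R ∪ π[v,b](R)) ∪ π[v,b](ρ[b/f](ρ[v/u](π[u,f](S))))))) → 3
E2 subexpression sizes:
  S → 5
  π[u,f](S) → 5
  ρ[v/u](π[u,f](S)) → 5
  ρ[b/f](ρ[v/u](π[u,f](S))) → 5
  π[v,b](ρ[b/f](ρ[v/u](π[u,f](S)))) → 5
  R → 4
  R → 4
  π[v,b](R) → 4
  (R ∪ π[v,b](R)) → 8
  (π[v,b](ρ[b/f](ρ[v/u](π[u,f](S)))) ∪ (R ∪ π[v,b](R))) → 13
  π[v]((π[v,b](ρ[b/f](ρ[v/u](π[u,f](S)))) ∪ (R ∪ π[v,b](R)))) → 13
  σ[v='r'](π[v]((π[v,b](ρ[b/f](ρ[v/u](π[u,f](S)))) ∪ (R ∪ π[v,b](R))))) → 3

E1 and E2 produce the same multiset:
v
r
r
r

yes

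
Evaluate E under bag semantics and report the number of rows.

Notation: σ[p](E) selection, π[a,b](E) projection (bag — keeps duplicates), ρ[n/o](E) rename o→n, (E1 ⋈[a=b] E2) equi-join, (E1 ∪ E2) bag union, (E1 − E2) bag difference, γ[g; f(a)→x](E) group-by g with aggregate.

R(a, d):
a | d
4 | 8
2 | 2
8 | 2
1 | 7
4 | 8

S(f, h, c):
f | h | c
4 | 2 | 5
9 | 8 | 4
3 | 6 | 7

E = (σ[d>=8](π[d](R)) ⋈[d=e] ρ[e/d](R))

Per-node cardinality:
  R → 5
  π[d](R) → 5
  σ[d>=8](π[d](R)) → 2
  R → 5
  ρ[e/d](R) → 5
  (σ[d>=8](π[d](R)) ⋈[d=e] ρ[e/d](R)) → 4

|E| = 4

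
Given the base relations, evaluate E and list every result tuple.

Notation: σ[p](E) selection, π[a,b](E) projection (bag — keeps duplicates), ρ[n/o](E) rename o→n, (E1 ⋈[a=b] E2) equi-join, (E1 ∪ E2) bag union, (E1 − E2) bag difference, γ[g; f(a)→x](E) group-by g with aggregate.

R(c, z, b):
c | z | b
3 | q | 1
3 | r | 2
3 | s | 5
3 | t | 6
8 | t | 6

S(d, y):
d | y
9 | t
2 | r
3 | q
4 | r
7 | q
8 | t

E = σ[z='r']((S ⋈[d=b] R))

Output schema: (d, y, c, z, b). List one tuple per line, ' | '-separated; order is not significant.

Stepwise |·|:
  S → 6
  R → 5
  (S ⋈[d=b] R) → 1
  σ[z='r']((S ⋈[d=b] R)) → 1

== RESULT ==
d | y | c | z | b
2 | r | 3 | r | 2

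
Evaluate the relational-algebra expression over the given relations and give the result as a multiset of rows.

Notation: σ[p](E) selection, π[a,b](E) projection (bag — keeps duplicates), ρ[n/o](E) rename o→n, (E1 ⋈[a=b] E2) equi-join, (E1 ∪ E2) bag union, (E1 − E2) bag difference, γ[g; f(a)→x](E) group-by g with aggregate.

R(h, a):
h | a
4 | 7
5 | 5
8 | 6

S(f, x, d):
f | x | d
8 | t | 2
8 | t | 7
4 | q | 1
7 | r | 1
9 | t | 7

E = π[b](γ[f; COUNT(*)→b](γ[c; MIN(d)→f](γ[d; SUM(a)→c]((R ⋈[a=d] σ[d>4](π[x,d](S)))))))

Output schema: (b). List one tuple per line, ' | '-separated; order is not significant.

Row counts bottom-up:
  R → 3
  S → 5
  π[x,d](S) → 5
  σ[d>4](π[x,d](S)) → 2
  (R ⋈[a=d] σ[d>4](π[x,d](S))) → 2
  γ[d; SUM(a)→c]((R ⋈[a=d] σ[d>4](π[x,d](S)))) → 1
  γ[c; MIN(d)→f](γ[d; SUM(a)→c]((R ⋈[a=d] σ[d>4](π[x,d](S))))) → 1
  γ[f; COUNT(*)→b](γ[c; MIN(d)→f](γ[d; SUM(a)→c]((R ⋈[a=d] σ[d>4](π[x,d](S)))))) → 1
  π[b](γ[f; COUNT(*)→b](γ[c; MIN(d)→f](γ[d; SUM(a)→c]((R ⋈[a=d] σ[d>4](π[x,d](S))))))) → 1

== RESULT ==
b
1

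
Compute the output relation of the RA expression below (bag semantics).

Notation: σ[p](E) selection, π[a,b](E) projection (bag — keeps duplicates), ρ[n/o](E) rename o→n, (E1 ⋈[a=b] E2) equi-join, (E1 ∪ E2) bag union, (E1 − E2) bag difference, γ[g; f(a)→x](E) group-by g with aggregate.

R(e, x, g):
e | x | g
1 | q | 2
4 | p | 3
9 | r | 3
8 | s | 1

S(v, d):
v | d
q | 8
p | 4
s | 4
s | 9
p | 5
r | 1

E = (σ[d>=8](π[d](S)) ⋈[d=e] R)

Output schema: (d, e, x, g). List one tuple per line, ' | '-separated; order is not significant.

Row counts bottom-up:
  S → 6
  π[d](S) → 6
  σ[d>=8](π[d](S)) → 2
  R → 4
  (σ[d>=8](π[d](S)) ⋈[d=e] R) → 2

== RESULT ==
d | e | x | g
8 | 8 | s | 1
9 | 9 | r | 3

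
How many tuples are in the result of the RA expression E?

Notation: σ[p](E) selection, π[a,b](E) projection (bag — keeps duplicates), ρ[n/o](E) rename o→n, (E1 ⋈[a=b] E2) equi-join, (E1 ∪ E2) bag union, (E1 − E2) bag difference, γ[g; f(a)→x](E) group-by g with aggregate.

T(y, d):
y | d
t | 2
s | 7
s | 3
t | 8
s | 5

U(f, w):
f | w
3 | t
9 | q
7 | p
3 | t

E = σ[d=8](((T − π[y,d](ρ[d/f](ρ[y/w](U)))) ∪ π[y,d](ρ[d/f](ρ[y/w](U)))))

Stepwise |·|:
  T → 5
  U → 4
  ρ[y/w](U) → 4
  ρ[d/f](ρ[y/w](U)) → 4
  π[y,d](ρ[d/f](ρ[y/w](U))) → 4
  (T − π[y,d](ρ[d/f](ρ[y/w](U)))) → 5
  U → 4
  ρ[y/w](U) → 4
  ρ[d/f](ρ[y/w](U)) → 4
  π[y,d](ρ[d/f](ρ[y/w](U))) → 4
  ((T − π[y,d](ρ[d/f](ρ[y/w](U)))) ∪ π[y,d](ρ[d/f](ρ[y/w](U)))) → 9
  σ[d=8](((T − π[y,d](ρ[d/f](ρ[y/w](U)))) ∪ π[y,d](ρ[d/f](ρ[y/w](U))))) → 1

|E| = 1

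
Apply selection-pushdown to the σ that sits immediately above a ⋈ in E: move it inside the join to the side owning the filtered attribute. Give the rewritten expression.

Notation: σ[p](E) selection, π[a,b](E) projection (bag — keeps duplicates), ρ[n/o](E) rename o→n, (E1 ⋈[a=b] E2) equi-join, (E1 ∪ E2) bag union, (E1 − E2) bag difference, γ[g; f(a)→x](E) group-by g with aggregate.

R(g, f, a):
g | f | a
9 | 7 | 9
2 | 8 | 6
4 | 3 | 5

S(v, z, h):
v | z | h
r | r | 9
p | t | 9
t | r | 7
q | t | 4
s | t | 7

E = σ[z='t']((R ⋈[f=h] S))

σ filters on z, owned by the right side.
E' = (R ⋈[f=h] σ[z='t'](S))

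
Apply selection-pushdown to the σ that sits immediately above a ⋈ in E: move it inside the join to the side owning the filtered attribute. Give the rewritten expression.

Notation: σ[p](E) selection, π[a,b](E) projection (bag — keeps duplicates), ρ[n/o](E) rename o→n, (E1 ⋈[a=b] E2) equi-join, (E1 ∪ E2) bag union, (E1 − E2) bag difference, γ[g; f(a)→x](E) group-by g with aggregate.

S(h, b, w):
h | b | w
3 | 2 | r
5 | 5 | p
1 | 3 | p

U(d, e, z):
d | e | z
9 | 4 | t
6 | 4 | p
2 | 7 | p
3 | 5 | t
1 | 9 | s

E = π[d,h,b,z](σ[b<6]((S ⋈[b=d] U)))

σ filters on b, owned by the left side.
E' = π[d,h,b,z]((σ[b<6](S) ⋈[b=d] U))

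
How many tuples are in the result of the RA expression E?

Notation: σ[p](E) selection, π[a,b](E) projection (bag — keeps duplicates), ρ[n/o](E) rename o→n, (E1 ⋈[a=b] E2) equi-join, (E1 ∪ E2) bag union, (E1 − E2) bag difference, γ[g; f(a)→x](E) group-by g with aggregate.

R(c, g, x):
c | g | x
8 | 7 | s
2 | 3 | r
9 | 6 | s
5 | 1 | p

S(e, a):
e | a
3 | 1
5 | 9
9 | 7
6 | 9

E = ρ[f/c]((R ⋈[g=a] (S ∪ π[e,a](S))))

Per-node cardinality:
  R → 4
  S → 4
  S → 4
  π[e,a](S) → 4
  (S ∪ π[e,a](S)) → 8
  (R ⋈[g=a] (S ∪ π[e,a](S))) → 4
  ρ[f/c]((R ⋈[g=a] (S ∪ π[e,a](S)))) → 4

|E| = 4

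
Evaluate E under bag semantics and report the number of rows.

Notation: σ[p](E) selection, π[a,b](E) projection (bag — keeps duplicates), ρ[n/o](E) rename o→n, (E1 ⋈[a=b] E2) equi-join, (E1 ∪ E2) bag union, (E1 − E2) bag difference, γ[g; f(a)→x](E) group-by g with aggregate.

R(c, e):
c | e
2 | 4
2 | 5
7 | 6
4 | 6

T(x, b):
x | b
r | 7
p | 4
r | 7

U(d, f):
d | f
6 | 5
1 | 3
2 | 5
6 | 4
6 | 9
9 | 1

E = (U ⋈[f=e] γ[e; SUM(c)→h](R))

Stepwise |·|:
  U → 6
  R → 4
  γ[e; SUM(c)→h](R) → 3
  (U ⋈[f=e] γ[e; SUM(c)→h](R)) → 3

|E| = 3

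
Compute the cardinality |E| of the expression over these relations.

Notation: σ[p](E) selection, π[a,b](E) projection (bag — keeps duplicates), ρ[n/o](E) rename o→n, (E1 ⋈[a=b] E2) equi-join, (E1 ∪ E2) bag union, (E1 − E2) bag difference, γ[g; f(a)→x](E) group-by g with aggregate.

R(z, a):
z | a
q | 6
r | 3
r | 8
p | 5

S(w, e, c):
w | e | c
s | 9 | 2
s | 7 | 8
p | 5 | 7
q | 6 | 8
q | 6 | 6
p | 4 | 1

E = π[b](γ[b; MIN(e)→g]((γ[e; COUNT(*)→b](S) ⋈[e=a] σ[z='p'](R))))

Stepwise |·|:
  S → 6
  γ[e; COUNT(*)→b](S) → 5
  R → 4
  σ[z='p'](R) → 1
  (γ[e; COUNT(*)→b](S) ⋈[e=a] σ[z='p'](R)) → 1
  γ[b; MIN(e)→g]((γ[e; COUNT(*)→b](S) ⋈[e=a] σ[z='p'](R))) → 1
  π[b](γ[b; MIN(e)→g]((γ[e; COUNT(*)→b](S) ⋈[e=a] σ[z='p'](R)))) → 1

|E| = 1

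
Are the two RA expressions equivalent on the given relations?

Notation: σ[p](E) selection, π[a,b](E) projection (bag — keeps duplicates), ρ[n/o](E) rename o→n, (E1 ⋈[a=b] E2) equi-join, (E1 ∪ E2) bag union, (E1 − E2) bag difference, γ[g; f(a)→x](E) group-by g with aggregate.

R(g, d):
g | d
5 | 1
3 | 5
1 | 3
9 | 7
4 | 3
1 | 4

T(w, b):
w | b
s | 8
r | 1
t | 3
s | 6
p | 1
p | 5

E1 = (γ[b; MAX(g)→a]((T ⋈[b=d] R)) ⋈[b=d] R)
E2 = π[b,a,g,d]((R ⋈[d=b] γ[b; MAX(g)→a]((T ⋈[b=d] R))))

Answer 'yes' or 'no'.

E1 subexpression sizes:
  T → 6
  R → 6
  (T ⋈[b=d] R) → 5
  γ[b; MAX(g)→a]((T ⋈[b=d] R)) → 3
  R → 6
  (γ[b; MAX(g)→a]((T ⋈[b=d] R)) ⋈[b=d] R) → 4
E2 subexpression sizes:
  R → 6
  T → 6
  R → 6
  (T ⋈[b=d] R) → 5
  γ[b; MAX(g)→a]((T ⋈[b=d] R)) → 3
  (R ⋈[d=b] γ[b; MAX(g)→a]((T ⋈[b=d] R))) → 4
  π[b,a,g,d]((R ⋈[d=b] γ[b; MAX(g)→a]((T ⋈[b=d] R)))) → 4

E1 and E2 produce the same multiset:
b | a | g | d
1 | 5 | 5 | 1
3 | 4 | 1 | 3
3 | 4 | 4 | 3
5 | 3 | 3 | 5

yes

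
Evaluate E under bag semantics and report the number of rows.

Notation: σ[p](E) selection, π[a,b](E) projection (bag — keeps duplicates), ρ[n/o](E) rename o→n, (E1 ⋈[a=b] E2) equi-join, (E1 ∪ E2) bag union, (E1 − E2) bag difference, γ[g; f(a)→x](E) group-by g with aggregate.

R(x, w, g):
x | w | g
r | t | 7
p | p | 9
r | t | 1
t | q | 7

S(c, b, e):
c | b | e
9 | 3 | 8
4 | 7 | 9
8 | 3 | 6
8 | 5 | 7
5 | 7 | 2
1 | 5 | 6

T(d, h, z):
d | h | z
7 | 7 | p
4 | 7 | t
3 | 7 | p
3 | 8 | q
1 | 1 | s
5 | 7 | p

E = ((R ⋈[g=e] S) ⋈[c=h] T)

Stepwise |·|:
  R → 4
  S → 6
  (R ⋈[g=e] S) → 3
  T → 6
  ((R ⋈[g=e] S) ⋈[c=h] T) → 2

|E| = 2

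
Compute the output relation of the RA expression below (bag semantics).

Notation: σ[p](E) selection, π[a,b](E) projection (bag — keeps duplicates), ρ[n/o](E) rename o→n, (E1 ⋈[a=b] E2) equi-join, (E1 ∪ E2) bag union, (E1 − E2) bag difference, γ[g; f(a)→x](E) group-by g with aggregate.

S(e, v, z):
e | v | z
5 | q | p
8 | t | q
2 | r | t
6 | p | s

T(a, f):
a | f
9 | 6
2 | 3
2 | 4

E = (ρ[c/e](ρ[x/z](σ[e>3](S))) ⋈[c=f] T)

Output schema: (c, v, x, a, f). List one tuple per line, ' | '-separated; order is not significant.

Subexpression sizes:
  S → 4
  σ[e>3](S) → 3
  ρ[x/z](σ[e>3](S)) → 3
  ρ[c/e](ρ[x/z](σ[e>3](S))) → 3
  T → 3
  (ρ[c/e](ρ[x/z](σ[e>3](S))) ⋈[c=f] T) → 1

== RESULT ==
c | v | x | a | f
6 | p | s | 9 | 6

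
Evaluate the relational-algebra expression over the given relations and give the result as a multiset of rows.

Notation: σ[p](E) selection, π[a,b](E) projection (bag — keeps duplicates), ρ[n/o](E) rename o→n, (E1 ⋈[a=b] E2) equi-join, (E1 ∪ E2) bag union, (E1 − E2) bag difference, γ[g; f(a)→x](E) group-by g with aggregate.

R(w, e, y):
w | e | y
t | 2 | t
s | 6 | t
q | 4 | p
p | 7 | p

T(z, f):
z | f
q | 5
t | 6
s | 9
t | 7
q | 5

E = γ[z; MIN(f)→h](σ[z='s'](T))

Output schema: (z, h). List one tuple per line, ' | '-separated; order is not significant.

Row counts bottom-up:
  T → 5
  σ[z='s'](T) → 1
  γ[z; MIN(f)→h](σ[z='s'](T)) → 1

== RESULT ==
z | h
s | 9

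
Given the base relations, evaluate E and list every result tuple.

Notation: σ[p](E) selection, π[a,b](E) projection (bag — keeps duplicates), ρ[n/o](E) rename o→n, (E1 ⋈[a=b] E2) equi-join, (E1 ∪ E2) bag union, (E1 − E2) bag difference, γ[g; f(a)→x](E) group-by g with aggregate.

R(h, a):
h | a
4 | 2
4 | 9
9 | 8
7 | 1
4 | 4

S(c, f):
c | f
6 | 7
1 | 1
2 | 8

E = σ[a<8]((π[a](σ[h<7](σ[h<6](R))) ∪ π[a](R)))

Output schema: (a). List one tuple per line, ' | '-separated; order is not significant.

Row counts bottom-up:
  R → 5
  σ[h<6](R) → 3
  σ[h<7](σ[h<6](R)) → 3
  π[a](σ[h<7](σ[h<6](R))) → 3
  R → 5
  π[a](R) → 5
  (π[a](σ[h<7](σ[h<6](R))) ∪ π[a](R)) → 8
  σ[a<8]((π[a](σ[h<7](σ[h<6](R))) ∪ π[a](R))) → 5

== RESULT ==
a
1
2
2
4
4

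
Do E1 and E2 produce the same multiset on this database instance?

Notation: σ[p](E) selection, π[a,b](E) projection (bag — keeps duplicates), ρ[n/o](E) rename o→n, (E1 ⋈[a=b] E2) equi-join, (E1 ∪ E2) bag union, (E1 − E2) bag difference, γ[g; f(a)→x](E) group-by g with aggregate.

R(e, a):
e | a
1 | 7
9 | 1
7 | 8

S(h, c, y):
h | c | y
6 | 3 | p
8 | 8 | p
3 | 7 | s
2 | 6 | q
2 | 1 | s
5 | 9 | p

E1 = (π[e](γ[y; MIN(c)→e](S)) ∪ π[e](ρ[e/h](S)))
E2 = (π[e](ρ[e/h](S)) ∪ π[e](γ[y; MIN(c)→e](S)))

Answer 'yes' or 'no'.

E1 subexpression sizes:
  S → 6
  γ[y; MIN(c)→e](S) → 3
  π[e](γ[y; MIN(c)→e](S)) → 3
  S → 6
  ρ[e/h](S) → 6
  π[e](ρ[e/h](S)) → 6
  (π[e](γ[y; MIN(c)→e](S)) ∪ π[e](ρ[e/h](S))) → 9
E2 subexpression sizes:
  S → 6
  ρ[e/h](S) → 6
  π[e](ρ[e/h](S)) → 6
  S → 6
  γ[y; MIN(c)→e](S) → 3
  π[e](γ[y; MIN(c)→e](S)) → 3
  (π[e](ρ[e/h](S)) ∪ π[e](γ[y; MIN(c)→e](S))) → 9

E1 and E2 produce the same multiset:
e
1
2
2
3
3
5
6
6
8

yes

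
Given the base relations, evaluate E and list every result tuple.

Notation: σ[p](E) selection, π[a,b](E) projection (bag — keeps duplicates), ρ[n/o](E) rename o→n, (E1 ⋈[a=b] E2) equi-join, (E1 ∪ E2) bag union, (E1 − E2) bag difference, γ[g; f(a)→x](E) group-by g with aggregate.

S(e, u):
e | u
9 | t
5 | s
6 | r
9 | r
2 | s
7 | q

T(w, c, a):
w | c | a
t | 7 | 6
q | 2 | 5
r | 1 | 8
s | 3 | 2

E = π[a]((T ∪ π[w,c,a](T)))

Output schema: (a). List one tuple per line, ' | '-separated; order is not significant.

Row counts bottom-up:
  T → 4
  T → 4
  π[w,c,a](T) → 4
  (T ∪ π[w,c,a](T)) → 8
  π[a]((T ∪ π[w,c,a](T))) → 8

== RESULT ==
a
2
2
5
5
6
6
8
8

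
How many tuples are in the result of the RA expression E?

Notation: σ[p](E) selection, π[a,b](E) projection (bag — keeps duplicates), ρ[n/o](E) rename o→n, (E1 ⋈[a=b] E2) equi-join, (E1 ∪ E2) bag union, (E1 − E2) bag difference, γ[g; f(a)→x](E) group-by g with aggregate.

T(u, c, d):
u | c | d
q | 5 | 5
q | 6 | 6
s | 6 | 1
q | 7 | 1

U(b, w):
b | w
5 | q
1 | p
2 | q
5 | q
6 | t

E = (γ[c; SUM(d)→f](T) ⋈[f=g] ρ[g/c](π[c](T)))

Per-node cardinality:
  T → 4
  γ[c; SUM(d)→f](T) → 3
  T → 4
  π[c](T) → 4
  ρ[g/c](π[c](T)) → 4
  (γ[c; SUM(d)→f](T) ⋈[f=g] ρ[g/c](π[c](T))) → 2

|E| = 2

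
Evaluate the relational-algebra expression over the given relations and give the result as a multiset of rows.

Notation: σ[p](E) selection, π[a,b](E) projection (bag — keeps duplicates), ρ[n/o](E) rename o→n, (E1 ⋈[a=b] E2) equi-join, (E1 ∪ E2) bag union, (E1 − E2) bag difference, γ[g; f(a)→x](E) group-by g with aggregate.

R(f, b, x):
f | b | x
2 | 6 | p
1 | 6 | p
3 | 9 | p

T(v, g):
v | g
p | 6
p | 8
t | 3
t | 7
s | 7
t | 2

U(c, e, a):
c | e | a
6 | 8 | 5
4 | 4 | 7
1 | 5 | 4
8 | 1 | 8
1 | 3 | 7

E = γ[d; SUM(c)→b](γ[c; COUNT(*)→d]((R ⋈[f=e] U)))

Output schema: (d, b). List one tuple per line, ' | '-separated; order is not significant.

Subexpression sizes:
  R → 3
  U → 5
  (R ⋈[f=e] U) → 2
  γ[c; COUNT(*)→d]((R ⋈[f=e] U)) → 2
  γ[d; SUM(c)→b](γ[c; COUNT(*)→d]((R ⋈[f=e] U))) → 1

== RESULT ==
d | b
1 | 9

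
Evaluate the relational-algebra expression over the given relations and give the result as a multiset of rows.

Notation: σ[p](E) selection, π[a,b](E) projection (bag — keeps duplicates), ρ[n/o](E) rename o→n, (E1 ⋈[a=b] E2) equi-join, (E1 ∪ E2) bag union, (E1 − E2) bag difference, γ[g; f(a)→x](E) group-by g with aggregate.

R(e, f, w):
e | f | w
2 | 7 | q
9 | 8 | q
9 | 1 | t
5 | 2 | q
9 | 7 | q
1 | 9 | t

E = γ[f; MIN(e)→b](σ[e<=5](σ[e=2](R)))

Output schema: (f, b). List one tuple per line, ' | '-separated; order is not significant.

Per-node cardinality:
  R → 6
  σ[e=2](R) → 1
  σ[e<=5](σ[e=2](R)) → 1
  γ[f; MIN(e)→b](σ[e<=5](σ[e=2](R))) → 1

== RESULT ==
f | b
7 | 2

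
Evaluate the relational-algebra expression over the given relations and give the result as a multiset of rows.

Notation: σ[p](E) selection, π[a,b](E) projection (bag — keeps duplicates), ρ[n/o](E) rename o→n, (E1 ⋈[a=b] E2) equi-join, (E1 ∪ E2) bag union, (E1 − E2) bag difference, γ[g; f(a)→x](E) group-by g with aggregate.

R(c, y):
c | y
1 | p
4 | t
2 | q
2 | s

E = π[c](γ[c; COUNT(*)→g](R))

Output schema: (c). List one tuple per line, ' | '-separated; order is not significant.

Per-node cardinality:
  R → 4
  γ[c; COUNT(*)→g](R) → 3
  π[c](γ[c; COUNT(*)→g](R)) → 3

== RESULT ==
c
1
2
4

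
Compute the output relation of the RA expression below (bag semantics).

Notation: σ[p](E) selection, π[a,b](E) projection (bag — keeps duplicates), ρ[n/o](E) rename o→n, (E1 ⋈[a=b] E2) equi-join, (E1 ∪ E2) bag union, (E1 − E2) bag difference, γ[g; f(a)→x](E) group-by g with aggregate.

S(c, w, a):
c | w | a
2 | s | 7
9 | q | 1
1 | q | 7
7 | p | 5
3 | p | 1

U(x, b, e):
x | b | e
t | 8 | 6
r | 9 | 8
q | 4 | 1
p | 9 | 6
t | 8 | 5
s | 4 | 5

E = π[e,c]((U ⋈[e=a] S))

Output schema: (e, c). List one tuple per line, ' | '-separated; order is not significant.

Stepwise |·|:
  U → 6
  S → 5
  (U ⋈[e=a] S) → 4
  π[e,c]((U ⋈[e=a] S)) → 4

== RESULT ==
e | c
1 | 3
1 | 9
5 | 7
5 | 7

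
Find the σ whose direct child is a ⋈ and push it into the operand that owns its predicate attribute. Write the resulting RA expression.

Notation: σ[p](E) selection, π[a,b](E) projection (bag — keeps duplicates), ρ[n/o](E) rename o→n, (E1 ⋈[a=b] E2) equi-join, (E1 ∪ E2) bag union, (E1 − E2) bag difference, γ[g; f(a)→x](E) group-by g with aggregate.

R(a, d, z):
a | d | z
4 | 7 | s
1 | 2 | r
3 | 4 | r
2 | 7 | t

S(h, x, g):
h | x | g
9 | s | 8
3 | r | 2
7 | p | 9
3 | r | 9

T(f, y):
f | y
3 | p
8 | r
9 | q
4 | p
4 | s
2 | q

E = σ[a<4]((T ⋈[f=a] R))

σ filters on a, owned by the right side.
E' = (T ⋈[f=a] σ[a<4](R))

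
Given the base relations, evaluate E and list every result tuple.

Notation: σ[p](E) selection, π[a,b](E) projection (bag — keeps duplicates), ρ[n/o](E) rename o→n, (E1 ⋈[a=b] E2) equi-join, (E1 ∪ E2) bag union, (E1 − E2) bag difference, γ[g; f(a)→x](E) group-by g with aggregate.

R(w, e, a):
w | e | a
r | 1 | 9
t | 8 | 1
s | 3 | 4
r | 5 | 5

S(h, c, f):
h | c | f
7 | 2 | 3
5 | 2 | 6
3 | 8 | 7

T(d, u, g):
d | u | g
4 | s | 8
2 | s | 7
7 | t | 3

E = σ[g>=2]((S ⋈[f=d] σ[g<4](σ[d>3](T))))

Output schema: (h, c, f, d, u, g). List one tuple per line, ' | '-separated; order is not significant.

Subexpression sizes:
  S → 3
  T → 3
  σ[d>3](T) → 2
  σ[g<4](σ[d>3](T)) → 1
  (S ⋈[f=d] σ[g<4](σ[d>3](T))) → 1
  σ[g>=2]((S ⋈[f=d] σ[g<4](σ[d>3](T)))) → 1

== RESULT ==
h | c | f | d | u | g
3 | 8 | 7 | 7 | t | 3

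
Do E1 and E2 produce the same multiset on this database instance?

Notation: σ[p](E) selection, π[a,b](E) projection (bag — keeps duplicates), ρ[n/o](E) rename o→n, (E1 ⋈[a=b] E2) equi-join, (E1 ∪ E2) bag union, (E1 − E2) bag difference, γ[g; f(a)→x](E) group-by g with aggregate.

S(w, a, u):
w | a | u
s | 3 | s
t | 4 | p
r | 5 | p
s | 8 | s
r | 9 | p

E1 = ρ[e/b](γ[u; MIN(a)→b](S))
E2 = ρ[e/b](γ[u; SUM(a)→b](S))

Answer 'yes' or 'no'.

E1 row counts bottom-up:
  S → 5
  γ[u; MIN(a)→b](S) → 2
  ρ[e/b](γ[u; MIN(a)→b](S)) → 2
E2 row counts bottom-up:
  S → 5
  γ[u; SUM(a)→b](S) → 2
  ρ[e/b](γ[u; SUM(a)→b](S)) → 2

E1 result:
u | e
p | 4
s | 3
E2 result:
u | e
p | 18
s | 11
Witness: ('p', 4) appears 1× in E1 but 0× in E2.

no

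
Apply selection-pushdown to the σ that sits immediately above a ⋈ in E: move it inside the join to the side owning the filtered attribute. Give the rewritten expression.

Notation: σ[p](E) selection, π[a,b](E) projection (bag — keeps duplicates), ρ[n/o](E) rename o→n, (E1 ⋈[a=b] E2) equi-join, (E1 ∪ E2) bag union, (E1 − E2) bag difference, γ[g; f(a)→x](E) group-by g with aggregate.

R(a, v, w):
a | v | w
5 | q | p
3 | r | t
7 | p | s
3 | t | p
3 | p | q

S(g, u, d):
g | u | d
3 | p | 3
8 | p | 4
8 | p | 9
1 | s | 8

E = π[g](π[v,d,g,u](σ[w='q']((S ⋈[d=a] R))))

σ filters on w, owned by the right side.
E' = π[g](π[v,d,g,u]((S ⋈[d=a] σ[w='q'](R))))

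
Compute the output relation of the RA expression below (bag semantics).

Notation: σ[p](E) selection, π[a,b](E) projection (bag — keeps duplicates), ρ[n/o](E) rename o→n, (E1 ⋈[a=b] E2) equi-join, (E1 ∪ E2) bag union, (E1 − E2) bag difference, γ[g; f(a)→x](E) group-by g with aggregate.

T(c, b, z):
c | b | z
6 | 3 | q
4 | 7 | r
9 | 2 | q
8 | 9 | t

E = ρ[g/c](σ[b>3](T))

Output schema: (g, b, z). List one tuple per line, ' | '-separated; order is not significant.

Subexpression sizes:
  T → 4
  σ[b>3](T) → 2
  ρ[g/c](σ[b>3](T)) → 2

== RESULT ==
g | b | z
4 | 7 | r
8 | 9 | t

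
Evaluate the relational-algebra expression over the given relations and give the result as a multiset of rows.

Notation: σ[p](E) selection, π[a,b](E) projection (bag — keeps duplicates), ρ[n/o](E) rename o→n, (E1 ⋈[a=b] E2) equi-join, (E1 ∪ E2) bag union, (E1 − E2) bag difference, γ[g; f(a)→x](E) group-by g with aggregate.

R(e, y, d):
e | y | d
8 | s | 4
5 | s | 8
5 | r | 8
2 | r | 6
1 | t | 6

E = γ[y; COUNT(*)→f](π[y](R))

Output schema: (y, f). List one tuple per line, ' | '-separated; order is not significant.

Stepwise |·|:
  R → 5
  π[y](R) → 5
  γ[y; COUNT(*)→f](π[y](R)) → 3

== RESULT ==
y | f
r | 2
s | 2
t | 1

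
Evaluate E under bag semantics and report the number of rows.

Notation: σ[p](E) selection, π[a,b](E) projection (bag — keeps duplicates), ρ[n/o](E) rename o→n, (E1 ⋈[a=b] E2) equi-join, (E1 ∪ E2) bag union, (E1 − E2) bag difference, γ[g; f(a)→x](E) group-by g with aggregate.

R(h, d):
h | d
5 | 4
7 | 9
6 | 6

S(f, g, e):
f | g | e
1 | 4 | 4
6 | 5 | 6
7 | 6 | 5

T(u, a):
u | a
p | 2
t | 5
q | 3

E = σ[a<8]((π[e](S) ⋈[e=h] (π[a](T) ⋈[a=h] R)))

Subexpression sizes:
  S → 3
  π[e](S) → 3
  T → 3
  π[a](T) → 3
  R → 3
  (π[a](T) ⋈[a=h] R) → 1
  (π[e](S) ⋈[e=h] (π[a](T) ⋈[a=h] R)) → 1
  σ[a<8]((π[e](S) ⋈[e=h] (π[a](T) ⋈[a=h] R))) → 1

|E| = 1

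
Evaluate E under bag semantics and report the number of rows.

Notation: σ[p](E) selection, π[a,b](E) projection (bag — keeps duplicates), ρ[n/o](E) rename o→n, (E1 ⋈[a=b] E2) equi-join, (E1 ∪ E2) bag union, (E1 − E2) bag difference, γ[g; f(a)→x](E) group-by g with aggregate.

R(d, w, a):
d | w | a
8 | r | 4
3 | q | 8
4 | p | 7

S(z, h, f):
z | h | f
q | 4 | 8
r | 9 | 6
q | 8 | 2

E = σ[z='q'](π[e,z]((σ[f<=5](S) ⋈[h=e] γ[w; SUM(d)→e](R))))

Subexpression sizes:
  S → 3
  σ[f<=5](S) → 1
  R → 3
  γ[w; SUM(d)→e](R) → 3
  (σ[f<=5](S) ⋈[h=e] γ[w; SUM(d)→e](R)) → 1
  π[e,z]((σ[f<=5](S) ⋈[h=e] γ[w; SUM(d)→e](R))) → 1
  σ[z='q'](π[e,z]((σ[f<=5](S) ⋈[h=e] γ[w; SUM(d)→e](R)))) → 1

|E| = 1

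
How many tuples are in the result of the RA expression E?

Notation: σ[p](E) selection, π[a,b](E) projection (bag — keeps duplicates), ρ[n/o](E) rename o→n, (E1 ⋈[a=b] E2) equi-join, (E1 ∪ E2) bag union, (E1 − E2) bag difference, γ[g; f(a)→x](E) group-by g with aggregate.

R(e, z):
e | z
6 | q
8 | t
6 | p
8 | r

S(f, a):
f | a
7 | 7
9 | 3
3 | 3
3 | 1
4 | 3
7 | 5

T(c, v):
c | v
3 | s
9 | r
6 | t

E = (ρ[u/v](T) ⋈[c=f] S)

Row counts bottom-up:
  T → 3
  ρ[u/v](T) → 3
  S → 6
  (ρ[u/v](T) ⋈[c=f] S) → 3

|E| = 3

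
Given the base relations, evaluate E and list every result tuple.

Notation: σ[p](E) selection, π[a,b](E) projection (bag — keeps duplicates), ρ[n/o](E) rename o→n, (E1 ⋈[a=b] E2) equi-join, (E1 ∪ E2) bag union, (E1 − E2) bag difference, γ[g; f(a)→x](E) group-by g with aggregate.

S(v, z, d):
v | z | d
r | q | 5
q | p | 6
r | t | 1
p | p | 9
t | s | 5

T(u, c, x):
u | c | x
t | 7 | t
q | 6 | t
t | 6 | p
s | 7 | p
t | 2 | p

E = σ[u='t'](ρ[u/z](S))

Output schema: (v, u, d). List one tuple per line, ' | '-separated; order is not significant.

Stepwise |·|:
  S → 5
  ρ[u/z](S) → 5
  σ[u='t'](ρ[u/z](S)) → 1

== RESULT ==
v | u | d
r | t | 1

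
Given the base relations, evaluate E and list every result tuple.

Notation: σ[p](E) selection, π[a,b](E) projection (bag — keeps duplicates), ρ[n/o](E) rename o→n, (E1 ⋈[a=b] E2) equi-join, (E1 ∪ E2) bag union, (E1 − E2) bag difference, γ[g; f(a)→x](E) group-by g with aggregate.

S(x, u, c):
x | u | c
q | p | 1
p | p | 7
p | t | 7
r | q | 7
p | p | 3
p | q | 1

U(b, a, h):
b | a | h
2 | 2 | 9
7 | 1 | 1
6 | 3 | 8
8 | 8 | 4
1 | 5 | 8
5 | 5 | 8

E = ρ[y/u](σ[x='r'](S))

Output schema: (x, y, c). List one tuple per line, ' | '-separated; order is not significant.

Row counts bottom-up:
  S → 6
  σ[x='r'](S) → 1
  ρ[y/u](σ[x='r'](S)) → 1

== RESULT ==
x | y | c
r | q | 7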